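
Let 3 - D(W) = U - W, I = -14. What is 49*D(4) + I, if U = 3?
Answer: 182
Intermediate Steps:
D(W) = W (D(W) = 3 - (3 - W) = 3 + (-3 + W) = W)
49*D(4) + I = 49*4 - 14 = 196 - 14 = 182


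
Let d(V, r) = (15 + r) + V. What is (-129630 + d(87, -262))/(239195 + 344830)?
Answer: -25958/116805 ≈ -0.22223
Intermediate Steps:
d(V, r) = 15 + V + r
(-129630 + d(87, -262))/(239195 + 344830) = (-129630 + (15 + 87 - 262))/(239195 + 344830) = (-129630 - 160)/584025 = -129790*1/584025 = -25958/116805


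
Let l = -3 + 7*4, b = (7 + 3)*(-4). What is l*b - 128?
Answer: -1128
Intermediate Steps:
b = -40 (b = 10*(-4) = -40)
l = 25 (l = -3 + 28 = 25)
l*b - 128 = 25*(-40) - 128 = -1000 - 128 = -1128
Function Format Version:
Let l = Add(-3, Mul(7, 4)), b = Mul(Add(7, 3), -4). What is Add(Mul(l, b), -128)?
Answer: -1128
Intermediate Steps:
b = -40 (b = Mul(10, -4) = -40)
l = 25 (l = Add(-3, 28) = 25)
Add(Mul(l, b), -128) = Add(Mul(25, -40), -128) = Add(-1000, -128) = -1128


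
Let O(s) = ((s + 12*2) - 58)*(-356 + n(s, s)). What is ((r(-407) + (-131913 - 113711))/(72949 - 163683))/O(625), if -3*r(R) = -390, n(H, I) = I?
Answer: 122747/7212400293 ≈ 1.7019e-5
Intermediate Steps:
r(R) = 130 (r(R) = -⅓*(-390) = 130)
O(s) = (-356 + s)*(-34 + s) (O(s) = ((s + 12*2) - 58)*(-356 + s) = ((s + 24) - 58)*(-356 + s) = ((24 + s) - 58)*(-356 + s) = (-34 + s)*(-356 + s) = (-356 + s)*(-34 + s))
((r(-407) + (-131913 - 113711))/(72949 - 163683))/O(625) = ((130 + (-131913 - 113711))/(72949 - 163683))/(12104 + 625² - 390*625) = ((130 - 245624)/(-90734))/(12104 + 390625 - 243750) = -245494*(-1/90734)/158979 = (122747/45367)*(1/158979) = 122747/7212400293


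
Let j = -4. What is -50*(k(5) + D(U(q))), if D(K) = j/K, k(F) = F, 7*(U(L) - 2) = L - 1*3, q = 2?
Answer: -1850/13 ≈ -142.31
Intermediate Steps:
U(L) = 11/7 + L/7 (U(L) = 2 + (L - 1*3)/7 = 2 + (L - 3)/7 = 2 + (-3 + L)/7 = 2 + (-3/7 + L/7) = 11/7 + L/7)
D(K) = -4/K
-50*(k(5) + D(U(q))) = -50*(5 - 4/(11/7 + (⅐)*2)) = -50*(5 - 4/(11/7 + 2/7)) = -50*(5 - 4/13/7) = -50*(5 - 4*7/13) = -50*(5 - 28/13) = -50*37/13 = -1850/13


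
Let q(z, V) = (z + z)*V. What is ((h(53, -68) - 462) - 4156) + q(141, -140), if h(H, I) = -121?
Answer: -44219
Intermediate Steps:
q(z, V) = 2*V*z (q(z, V) = (2*z)*V = 2*V*z)
((h(53, -68) - 462) - 4156) + q(141, -140) = ((-121 - 462) - 4156) + 2*(-140)*141 = (-583 - 4156) - 39480 = -4739 - 39480 = -44219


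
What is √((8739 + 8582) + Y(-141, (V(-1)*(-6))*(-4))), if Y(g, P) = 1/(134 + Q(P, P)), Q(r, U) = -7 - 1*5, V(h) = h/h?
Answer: √257805886/122 ≈ 131.61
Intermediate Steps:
V(h) = 1
Q(r, U) = -12 (Q(r, U) = -7 - 5 = -12)
Y(g, P) = 1/122 (Y(g, P) = 1/(134 - 12) = 1/122)
√((8739 + 8582) + Y(-141, (V(-1)*(-6))*(-4))) = √((8739 + 8582) + 1/122) = √(17321 + 1/122) = √(2113163/122) = √257805886/122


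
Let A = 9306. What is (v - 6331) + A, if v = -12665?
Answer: -9690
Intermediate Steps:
(v - 6331) + A = (-12665 - 6331) + 9306 = -18996 + 9306 = -9690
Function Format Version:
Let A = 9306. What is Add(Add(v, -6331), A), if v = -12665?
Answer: -9690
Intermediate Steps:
Add(Add(v, -6331), A) = Add(Add(-12665, -6331), 9306) = Add(-18996, 9306) = -9690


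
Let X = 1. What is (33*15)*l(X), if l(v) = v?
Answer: 495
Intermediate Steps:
(33*15)*l(X) = (33*15)*1 = 495*1 = 495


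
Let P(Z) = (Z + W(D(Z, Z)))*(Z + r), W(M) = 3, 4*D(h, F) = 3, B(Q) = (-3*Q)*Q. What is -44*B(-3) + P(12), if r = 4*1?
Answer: 1428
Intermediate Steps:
B(Q) = -3*Q²
D(h, F) = ¾ (D(h, F) = (¼)*3 = ¾)
r = 4
P(Z) = (3 + Z)*(4 + Z) (P(Z) = (Z + 3)*(Z + 4) = (3 + Z)*(4 + Z))
-44*B(-3) + P(12) = -(-132)*(-3)² + (12 + 12² + 7*12) = -(-132)*9 + (12 + 144 + 84) = -44*(-27) + 240 = 1188 + 240 = 1428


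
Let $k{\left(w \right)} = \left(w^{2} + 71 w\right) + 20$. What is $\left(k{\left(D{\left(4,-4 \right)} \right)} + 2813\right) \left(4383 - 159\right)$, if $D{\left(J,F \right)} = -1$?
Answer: $11670912$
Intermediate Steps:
$k{\left(w \right)} = 20 + w^{2} + 71 w$
$\left(k{\left(D{\left(4,-4 \right)} \right)} + 2813\right) \left(4383 - 159\right) = \left(\left(20 + \left(-1\right)^{2} + 71 \left(-1\right)\right) + 2813\right) \left(4383 - 159\right) = \left(\left(20 + 1 - 71\right) + 2813\right) 4224 = \left(-50 + 2813\right) 4224 = 2763 \cdot 4224 = 11670912$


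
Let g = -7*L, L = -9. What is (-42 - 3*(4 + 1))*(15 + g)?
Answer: -4446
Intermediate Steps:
g = 63 (g = -7*(-9) = 63)
(-42 - 3*(4 + 1))*(15 + g) = (-42 - 3*(4 + 1))*(15 + 63) = (-42 - 3*5)*78 = (-42 - 15)*78 = -57*78 = -4446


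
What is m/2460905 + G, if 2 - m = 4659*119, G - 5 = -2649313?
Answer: -6519695858159/2460905 ≈ -2.6493e+6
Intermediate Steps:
G = -2649308 (G = 5 - 2649313 = -2649308)
m = -554419 (m = 2 - 4659*119 = 2 - 1*554421 = 2 - 554421 = -554419)
m/2460905 + G = -554419/2460905 - 2649308 = -6519695858159/2460905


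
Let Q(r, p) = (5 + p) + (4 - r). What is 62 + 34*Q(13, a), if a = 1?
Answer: -40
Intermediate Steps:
Q(r, p) = 9 + p - r
62 + 34*Q(13, a) = 62 + 34*(9 + 1 - 1*13) = 62 + 34*(9 + 1 - 13) = 62 + 34*(-3) = 62 - 102 = -40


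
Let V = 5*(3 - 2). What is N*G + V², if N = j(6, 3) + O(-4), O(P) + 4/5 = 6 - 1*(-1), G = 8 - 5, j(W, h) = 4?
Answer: 278/5 ≈ 55.600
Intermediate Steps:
G = 3
O(P) = 31/5 (O(P) = -⅘ + (6 - 1*(-1)) = -⅘ + (6 + 1) = -⅘ + 7 = 31/5)
V = 5 (V = 5*1 = 5)
N = 51/5 (N = 4 + 31/5 = 51/5 ≈ 10.200)
N*G + V² = (51/5)*3 + 5² = 153/5 + 25 = 278/5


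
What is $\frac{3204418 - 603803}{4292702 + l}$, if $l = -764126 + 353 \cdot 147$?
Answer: $\frac{2600615}{3580467} \approx 0.72633$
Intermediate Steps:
$l = -712235$ ($l = -764126 + 51891 = -712235$)
$\frac{3204418 - 603803}{4292702 + l} = \frac{3204418 - 603803}{4292702 - 712235} = \frac{2600615}{3580467}$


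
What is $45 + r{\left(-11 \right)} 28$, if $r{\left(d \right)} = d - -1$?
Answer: $-235$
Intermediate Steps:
$r{\left(d \right)} = 1 + d$ ($r{\left(d \right)} = d + 1 = 1 + d$)
$45 + r{\left(-11 \right)} 28 = 45 + \left(1 - 11\right) 28 = 45 - 280 = -235$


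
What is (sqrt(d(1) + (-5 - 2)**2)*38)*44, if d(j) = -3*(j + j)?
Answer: 1672*sqrt(43) ≈ 10964.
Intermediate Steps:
d(j) = -6*j
(sqrt(d(1) + (-5 - 2)**2)*38)*44 = (sqrt(-6*1 + (-5 - 2)**2)*38)*44 = (sqrt(-6 + (-7)**2)*38)*44 = (sqrt(-6 + 49)*38)*44 = (sqrt(43)*38)*44 = (38*sqrt(43))*44 = 1672*sqrt(43)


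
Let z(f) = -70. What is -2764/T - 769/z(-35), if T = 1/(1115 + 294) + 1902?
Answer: 1788244391/187594330 ≈ 9.5325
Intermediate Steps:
T = 2679919/1409 (T = 1/1409 + 1902 = 2679919/1409 ≈ 1902.0)
-2764/T - 769/z(-35) = -2764/2679919/1409 - 769/(-70) = -2764*1409/2679919 - 769*(-1/70) = -3894476/2679919 + 769/70 = 1788244391/187594330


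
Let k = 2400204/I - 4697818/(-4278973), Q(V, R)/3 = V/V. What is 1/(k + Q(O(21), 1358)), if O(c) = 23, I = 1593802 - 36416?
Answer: 3332006322289/18789381013987 ≈ 0.17733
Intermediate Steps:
I = 1557386
Q(V, R) = 3 (Q(V, R) = 3*(V/V) = 3*1 = 3)
k = 8793362047120/3332006322289 (k = 2400204/1557386 - 4697818/(-4278973) = 2400204*(1/1557386) - 4697818*(-1/4278973) = 1200102/778693 + 4697818/4278973 = 8793362047120/3332006322289 ≈ 2.6391)
1/(k + Q(O(21), 1358)) = 1/(8793362047120/3332006322289 + 3) = 1/(18789381013987/3332006322289) = 3332006322289/18789381013987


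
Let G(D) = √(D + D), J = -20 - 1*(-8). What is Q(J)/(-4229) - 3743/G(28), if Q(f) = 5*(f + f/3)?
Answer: 80/4229 - 3743*√14/28 ≈ -500.16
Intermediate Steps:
J = -12 (J = -20 + 8 = -12)
G(D) = √2*√D (G(D) = √(2*D) = √2*√D)
Q(f) = 20*f/3 (Q(f) = 5*(f + f*(⅓)) = 5*(f + f/3) = 5*(4*f/3) = 20*f/3)
Q(J)/(-4229) - 3743/G(28) = ((20/3)*(-12))/(-4229) - 3743*√14/28 = -80*(-1/4229) - 3743*√14/28 = 80/4229 - 3743*√14/28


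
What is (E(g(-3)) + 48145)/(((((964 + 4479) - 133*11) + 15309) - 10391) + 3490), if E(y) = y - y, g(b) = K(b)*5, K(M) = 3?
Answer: 48145/12388 ≈ 3.8864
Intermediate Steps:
g(b) = 15 (g(b) = 3*5 = 15)
E(y) = 0
(E(g(-3)) + 48145)/(((((964 + 4479) - 133*11) + 15309) - 10391) + 3490) = (0 + 48145)/(((((964 + 4479) - 133*11) + 15309) - 10391) + 3490) = 48145/((((5443 - 1463) + 15309) - 10391) + 3490) = 48145/(((3980 + 15309) - 10391) + 3490) = 48145/((19289 - 10391) + 3490) = 48145/(8898 + 3490) = 48145/12388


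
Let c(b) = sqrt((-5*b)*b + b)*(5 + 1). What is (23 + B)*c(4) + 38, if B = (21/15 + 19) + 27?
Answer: 38 + 4224*I*sqrt(19)/5 ≈ 38.0 + 3682.4*I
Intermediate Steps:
B = 237/5 (B = (21*(1/15) + 19) + 27 = (7/5 + 19) + 27 = 102/5 + 27 = 237/5 ≈ 47.400)
c(b) = 6*sqrt(b - 5*b**2) (c(b) = sqrt(-5*b**2 + b)*6 = sqrt(b - 5*b**2)*6 = 6*sqrt(b - 5*b**2))
(23 + B)*c(4) + 38 = (23 + 237/5)*(6*sqrt(4*(1 - 5*4))) + 38 = 352*(6*sqrt(4*(1 - 20)))/5 + 38 = 352*(6*sqrt(4*(-19)))/5 + 38 = 352*(6*sqrt(-76))/5 + 38 = 352*(6*(2*I*sqrt(19)))/5 + 38 = 352*(12*I*sqrt(19))/5 + 38 = 4224*I*sqrt(19)/5 + 38 = 38 + 4224*I*sqrt(19)/5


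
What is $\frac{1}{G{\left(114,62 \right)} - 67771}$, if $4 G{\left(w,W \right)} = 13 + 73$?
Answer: $- \frac{2}{135499} \approx -1.476 \cdot 10^{-5}$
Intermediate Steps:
$G{\left(w,W \right)} = \frac{43}{2}$ ($G{\left(w,W \right)} = \frac{13 + 73}{4} = \frac{1}{4} \cdot 86 = \frac{43}{2}$)
$\frac{1}{G{\left(114,62 \right)} - 67771} = \frac{1}{\frac{43}{2} - 67771} = \frac{1}{- \frac{135499}{2}} = - \frac{2}{135499}$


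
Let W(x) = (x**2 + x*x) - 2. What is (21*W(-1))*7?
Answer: 0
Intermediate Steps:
W(x) = -2 + 2*x**2 (W(x) = (x**2 + x**2) - 2 = 2*x**2 - 2 = -2 + 2*x**2)
(21*W(-1))*7 = (21*(-2 + 2*(-1)**2))*7 = (21*(-2 + 2*1))*7 = (21*(-2 + 2))*7 = (21*0)*7 = 0*7 = 0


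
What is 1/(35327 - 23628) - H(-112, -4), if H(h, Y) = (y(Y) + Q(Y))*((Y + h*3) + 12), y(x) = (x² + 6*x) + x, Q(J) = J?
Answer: -61396351/11699 ≈ -5248.0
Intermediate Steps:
y(x) = x² + 7*x
H(h, Y) = (Y + Y*(7 + Y))*(12 + Y + 3*h) (H(h, Y) = (Y*(7 + Y) + Y)*((Y + h*3) + 12) = (Y + Y*(7 + Y))*((Y + 3*h) + 12) = (Y + Y*(7 + Y))*(12 + Y + 3*h))
1/(35327 - 23628) - H(-112, -4) = 1/(35327 - 23628) - (-4)*(96 + (-4)² + 20*(-4) + 24*(-112) + 3*(-4)*(-112)) = 1/11699 - (-4)*(96 + 16 - 80 - 2688 + 1344) = 1/11699 - (-4)*(-1312) = 1/11699 - 1*5248 = 1/11699 - 5248 = -61396351/11699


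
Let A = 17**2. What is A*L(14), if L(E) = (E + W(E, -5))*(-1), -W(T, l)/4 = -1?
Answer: -5202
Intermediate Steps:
W(T, l) = 4 (W(T, l) = -4*(-1) = 4)
L(E) = -4 - E (L(E) = (E + 4)*(-1) = (4 + E)*(-1) = -4 - E)
A = 289
A*L(14) = 289*(-4 - 1*14) = 289*(-4 - 14) = 289*(-18) = -5202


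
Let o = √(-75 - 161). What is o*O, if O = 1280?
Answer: 2560*I*√59 ≈ 19664.0*I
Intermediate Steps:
o = 2*I*√59 (o = √(-236) = 2*I*√59 ≈ 15.362*I)
o*O = (2*I*√59)*1280 = 2560*I*√59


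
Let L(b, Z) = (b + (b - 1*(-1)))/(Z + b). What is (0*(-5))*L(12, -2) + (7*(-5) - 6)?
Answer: -41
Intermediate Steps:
L(b, Z) = (1 + 2*b)/(Z + b) (L(b, Z) = (b + (b + 1))/(Z + b) = (b + (1 + b))/(Z + b) = (1 + 2*b)/(Z + b))
(0*(-5))*L(12, -2) + (7*(-5) - 6) = (0*(-5))*((1 + 2*12)/(-2 + 12)) + (7*(-5) - 6) = 0*((1 + 24)/10) + (-35 - 6) = 0*((⅒)*25) - 41 = 0*(5/2) - 41 = 0 - 41 = -41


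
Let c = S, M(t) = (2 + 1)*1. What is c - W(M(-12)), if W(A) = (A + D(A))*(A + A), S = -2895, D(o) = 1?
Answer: -2919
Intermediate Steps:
M(t) = 3 (M(t) = 3*1 = 3)
W(A) = 2*A*(1 + A) (W(A) = (A + 1)*(A + A) = (1 + A)*(2*A) = 2*A*(1 + A))
c = -2895
c - W(M(-12)) = -2895 - 2*3*(1 + 3) = -2895 - 2*3*4 = -2895 - 1*24 = -2895 - 24 = -2919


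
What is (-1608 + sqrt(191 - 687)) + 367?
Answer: -1241 + 4*I*sqrt(31) ≈ -1241.0 + 22.271*I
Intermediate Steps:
(-1608 + sqrt(191 - 687)) + 367 = (-1608 + sqrt(-496)) + 367 = (-1608 + 4*I*sqrt(31)) + 367 = -1241 + 4*I*sqrt(31)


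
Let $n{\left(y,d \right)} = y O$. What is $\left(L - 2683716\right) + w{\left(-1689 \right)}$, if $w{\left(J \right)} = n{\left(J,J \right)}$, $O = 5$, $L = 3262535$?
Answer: $570374$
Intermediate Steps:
$n{\left(y,d \right)} = 5 y$ ($n{\left(y,d \right)} = y 5 = 5 y$)
$w{\left(J \right)} = 5 J$
$\left(L - 2683716\right) + w{\left(-1689 \right)} = \left(3262535 - 2683716\right) + 5 \left(-1689\right) = 578819 - 8445 = 570374$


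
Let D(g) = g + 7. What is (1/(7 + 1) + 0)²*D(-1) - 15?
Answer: -477/32 ≈ -14.906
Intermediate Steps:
D(g) = 7 + g
(1/(7 + 1) + 0)²*D(-1) - 15 = (1/(7 + 1) + 0)²*(7 - 1) - 15 = (1/8 + 0)²*6 - 15 = (⅛ + 0)²*6 - 15 = (⅛)²*6 - 15 = (1/64)*6 - 15 = 3/32 - 15 = -477/32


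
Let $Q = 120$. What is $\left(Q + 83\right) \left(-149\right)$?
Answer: $-30247$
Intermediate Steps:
$\left(Q + 83\right) \left(-149\right) = \left(120 + 83\right) \left(-149\right) = 203 \left(-149\right) = -30247$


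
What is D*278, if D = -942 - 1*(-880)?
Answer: -17236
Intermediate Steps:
D = -62 (D = -942 + 880 = -62)
D*278 = -62*278 = -17236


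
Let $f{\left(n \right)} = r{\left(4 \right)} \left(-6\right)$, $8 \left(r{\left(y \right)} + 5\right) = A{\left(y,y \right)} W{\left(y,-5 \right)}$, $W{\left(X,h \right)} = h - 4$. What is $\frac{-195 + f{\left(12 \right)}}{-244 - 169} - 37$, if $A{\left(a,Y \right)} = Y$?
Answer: $- \frac{15143}{413} \approx -36.666$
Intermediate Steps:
$W{\left(X,h \right)} = -4 + h$ ($W{\left(X,h \right)} = h - 4 = -4 + h$)
$r{\left(y \right)} = -5 - \frac{9 y}{8}$ ($r{\left(y \right)} = -5 + \frac{y \left(-4 - 5\right)}{8} = -5 + \frac{y \left(-9\right)}{8} = -5 + \frac{\left(-9\right) y}{8} = -5 - \frac{9 y}{8}$)
$f{\left(n \right)} = 57$ ($f{\left(n \right)} = \left(-5 - \frac{9}{2}\right) \left(-6\right) = \left(- \frac{19}{2}\right) \left(-6\right) = 57$)
$\frac{-195 + f{\left(12 \right)}}{-244 - 169} - 37 = \frac{-195 + 57}{-244 - 169} - 37 = - \frac{138}{-413} - 37 = \left(-138\right) \left(- \frac{1}{413}\right) - 37 = \frac{138}{413} - 37 = - \frac{15143}{413}$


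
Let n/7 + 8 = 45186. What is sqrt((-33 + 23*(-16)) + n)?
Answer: sqrt(315845) ≈ 562.00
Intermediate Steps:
n = 316246 (n = -56 + 7*45186 = -56 + 316302 = 316246)
sqrt((-33 + 23*(-16)) + n) = sqrt((-33 + 23*(-16)) + 316246) = sqrt((-33 - 368) + 316246) = sqrt(-401 + 316246) = sqrt(315845)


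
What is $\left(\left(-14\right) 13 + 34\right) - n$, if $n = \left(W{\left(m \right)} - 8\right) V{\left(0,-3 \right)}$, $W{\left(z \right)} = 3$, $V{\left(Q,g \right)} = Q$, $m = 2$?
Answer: $-148$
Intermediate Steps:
$n = 0$ ($n = \left(3 - 8\right) 0 = \left(-5\right) 0 = 0$)
$\left(\left(-14\right) 13 + 34\right) - n = \left(\left(-14\right) 13 + 34\right) - 0 = \left(-182 + 34\right) + 0 = -148 + 0 = -148$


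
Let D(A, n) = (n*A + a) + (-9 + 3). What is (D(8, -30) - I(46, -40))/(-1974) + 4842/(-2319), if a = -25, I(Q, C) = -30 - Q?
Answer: -1011767/508634 ≈ -1.9892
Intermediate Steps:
D(A, n) = -31 + A*n (D(A, n) = (n*A - 25) + (-9 + 3) = (A*n - 25) - 6 = (-25 + A*n) - 6 = -31 + A*n)
(D(8, -30) - I(46, -40))/(-1974) + 4842/(-2319) = ((-31 + 8*(-30)) - (-30 - 1*46))/(-1974) + 4842/(-2319) = ((-31 - 240) - (-30 - 46))*(-1/1974) + 4842*(-1/2319) = (-271 - 1*(-76))*(-1/1974) - 1614/773 = (-271 + 76)*(-1/1974) - 1614/773 = -195*(-1/1974) - 1614/773 = 65/658 - 1614/773 = -1011767/508634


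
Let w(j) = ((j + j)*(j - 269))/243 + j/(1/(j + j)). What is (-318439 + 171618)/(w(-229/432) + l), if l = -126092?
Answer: 832284789984/714768372959 ≈ 1.1644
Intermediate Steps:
w(j) = 2*j² + 2*j*(-269 + j)/243 (w(j) = ((2*j)*(-269 + j))*(1/243) + j/(1/(2*j)) = (2*j*(-269 + j))*(1/243) + j/((1/(2*j))) = 2*j*(-269 + j)/243 + j*(2*j) = 2*j*(-269 + j)/243 + 2*j² = 2*j² + 2*j*(-269 + j)/243)
(-318439 + 171618)/(w(-229/432) + l) = (-318439 + 171618)/(2*(-229/432)*(-269 + 244*(-229/432))/243 - 126092) = -146821/(2*(-229*1/432)*(-269 + 244*(-229*1/432))/243 - 126092) = -146821/((2/243)*(-229/432)*(-269 + 244*(-229/432)) - 126092) = -146821/((2/243)*(-229/432)*(-269 - 13969/108) - 126092) = -146821/((2/243)*(-229/432)*(-43021/108) - 126092) = -146821/(9851809/5668704 - 126092) = -146821/(-714768372959/5668704) = -146821*(-5668704/714768372959) = 832284789984/714768372959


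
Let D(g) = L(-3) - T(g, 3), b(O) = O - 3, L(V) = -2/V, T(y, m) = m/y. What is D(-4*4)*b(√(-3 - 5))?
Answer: -41/16 + 41*I*√2/24 ≈ -2.5625 + 2.4159*I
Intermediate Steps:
b(O) = -3 + O
D(g) = ⅔ - 3/g (D(g) = -2/(-3) - 3/g = -2*(-⅓) - 3/g = ⅔ - 3/g)
D(-4*4)*b(√(-3 - 5)) = (⅔ - 3/((-4*4)))*(-3 + √(-3 - 5)) = (⅔ - 3/(-16))*(-3 + √(-8)) = (⅔ - 3*(-1/16))*(-3 + 2*I*√2) = (⅔ + 3/16)*(-3 + 2*I*√2) = 41*(-3 + 2*I*√2)/48 = -41/16 + 41*I*√2/24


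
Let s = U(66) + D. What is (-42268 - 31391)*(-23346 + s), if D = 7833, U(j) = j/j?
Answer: 1142598408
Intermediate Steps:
U(j) = 1
s = 7834 (s = 1 + 7833 = 7834)
(-42268 - 31391)*(-23346 + s) = (-42268 - 31391)*(-23346 + 7834) = -73659*(-15512) = 1142598408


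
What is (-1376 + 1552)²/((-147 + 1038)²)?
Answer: 256/6561 ≈ 0.039018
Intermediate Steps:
(-1376 + 1552)²/((-147 + 1038)²) = 176²/(891²) = 30976/793881 = 30976*(1/793881) = 256/6561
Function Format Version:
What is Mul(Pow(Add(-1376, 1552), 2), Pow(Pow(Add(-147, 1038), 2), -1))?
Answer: Rational(256, 6561) ≈ 0.039018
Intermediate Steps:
Mul(Pow(Add(-1376, 1552), 2), Pow(Pow(Add(-147, 1038), 2), -1)) = Mul(Pow(176, 2), Pow(Pow(891, 2), -1)) = Mul(30976, Pow(793881, -1)) = Mul(30976, Rational(1, 793881)) = Rational(256, 6561)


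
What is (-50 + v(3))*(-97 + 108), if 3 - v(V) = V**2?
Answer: -616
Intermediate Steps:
v(V) = 3 - V**2
(-50 + v(3))*(-97 + 108) = (-50 + (3 - 1*3**2))*(-97 + 108) = (-50 + (3 - 1*9))*11 = (-50 + (3 - 9))*11 = (-50 - 6)*11 = -56*11 = -616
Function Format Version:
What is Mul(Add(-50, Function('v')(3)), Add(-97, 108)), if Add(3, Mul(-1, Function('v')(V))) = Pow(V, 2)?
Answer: -616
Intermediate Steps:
Function('v')(V) = Add(3, Mul(-1, Pow(V, 2)))
Mul(Add(-50, Function('v')(3)), Add(-97, 108)) = Mul(Add(-50, Add(3, Mul(-1, Pow(3, 2)))), Add(-97, 108)) = Mul(Add(-50, Add(3, Mul(-1, 9))), 11) = Mul(Add(-50, Add(3, -9)), 11) = Mul(Add(-50, -6), 11) = Mul(-56, 11) = -616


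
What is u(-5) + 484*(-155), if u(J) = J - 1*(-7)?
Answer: -75018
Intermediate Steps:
u(J) = 7 + J (u(J) = J + 7 = 7 + J)
u(-5) + 484*(-155) = (7 - 5) + 484*(-155) = 2 - 75020 = -75018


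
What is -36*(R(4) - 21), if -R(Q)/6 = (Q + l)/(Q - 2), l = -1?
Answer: 1080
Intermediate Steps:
R(Q) = -6*(-1 + Q)/(-2 + Q) (R(Q) = -6*(Q - 1)/(Q - 2) = -6*(-1 + Q)/(-2 + Q))
-36*(R(4) - 21) = -36*(6*(1 - 1*4)/(-2 + 4) - 21) = -36*(6*(1 - 4)/2 - 21) = -36*(6*(½)*(-3) - 21) = -36*(-9 - 21) = -36*(-30) = 1080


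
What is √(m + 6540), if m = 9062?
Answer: √15602 ≈ 124.91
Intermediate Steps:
√(m + 6540) = √(9062 + 6540) = √15602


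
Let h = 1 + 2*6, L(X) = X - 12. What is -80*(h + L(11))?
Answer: -960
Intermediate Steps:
L(X) = -12 + X
h = 13 (h = 1 + 12 = 13)
-80*(h + L(11)) = -80*(13 + (-12 + 11)) = -80*(13 - 1) = -80*12 = -960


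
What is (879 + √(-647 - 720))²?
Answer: (879 + I*√1367)² ≈ 7.7127e+5 + 64999.0*I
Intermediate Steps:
(879 + √(-647 - 720))² = (879 + √(-1367))² = (879 + I*√1367)²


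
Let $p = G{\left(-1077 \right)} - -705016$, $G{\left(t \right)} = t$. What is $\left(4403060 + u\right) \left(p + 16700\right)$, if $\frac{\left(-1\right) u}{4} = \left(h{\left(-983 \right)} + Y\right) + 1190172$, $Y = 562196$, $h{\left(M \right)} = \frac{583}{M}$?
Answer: $- \frac{1846349660404296}{983} \approx -1.8783 \cdot 10^{12}$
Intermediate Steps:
$p = 703939$ ($p = -1077 - -705016 = -1077 + 705016 = 703939$)
$u = - \frac{6890308644}{983}$ ($u = - 4 \left(\left(\frac{583}{-983} + 562196\right) + 1190172\right) = - 4 \left(\left(583 \left(- \frac{1}{983}\right) + 562196\right) + 1190172\right) = - 4 \left(\left(- \frac{583}{983} + 562196\right) + 1190172\right) = - 4 \left(\frac{552638085}{983} + 1190172\right) = \left(-4\right) \frac{1722577161}{983} = - \frac{6890308644}{983} \approx -7.0095 \cdot 10^{6}$)
$\left(4403060 + u\right) \left(p + 16700\right) = \left(4403060 - \frac{6890308644}{983}\right) \left(703939 + 16700\right) = \left(- \frac{2562100664}{983}\right) 720639 = - \frac{1846349660404296}{983}$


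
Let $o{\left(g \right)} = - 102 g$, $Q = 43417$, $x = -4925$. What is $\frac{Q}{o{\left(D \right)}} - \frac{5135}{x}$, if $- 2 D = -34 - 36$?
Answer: $- \frac{7819871}{703290} \approx -11.119$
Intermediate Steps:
$D = 35$ ($D = - \frac{-34 - 36}{2} = \left(- \frac{1}{2}\right) \left(-70\right) = 35$)
$o{\left(g \right)} = - 102 g$
$\frac{Q}{o{\left(D \right)}} - \frac{5135}{x} = \frac{43417}{\left(-102\right) 35} - \frac{5135}{-4925} = \frac{43417}{-3570} - - \frac{1027}{985} = 43417 \left(- \frac{1}{3570}\right) + \frac{1027}{985} = - \frac{43417}{3570} + \frac{1027}{985} = - \frac{7819871}{703290}$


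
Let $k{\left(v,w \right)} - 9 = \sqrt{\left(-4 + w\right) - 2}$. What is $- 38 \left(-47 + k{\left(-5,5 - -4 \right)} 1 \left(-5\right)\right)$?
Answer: $3496 + 190 \sqrt{3} \approx 3825.1$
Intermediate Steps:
$k{\left(v,w \right)} = 9 + \sqrt{-6 + w}$ ($k{\left(v,w \right)} = 9 + \sqrt{\left(-4 + w\right) - 2} = 9 + \sqrt{-6 + w}$)
$- 38 \left(-47 + k{\left(-5,5 - -4 \right)} 1 \left(-5\right)\right) = - 38 \left(-47 + \left(9 + \sqrt{-6 + \left(5 - -4\right)}\right) 1 \left(-5\right)\right) = - 38 \left(-47 + \left(9 + \sqrt{-6 + \left(5 + 4\right)}\right) 1 \left(-5\right)\right) = - 38 \left(-47 + \left(9 + \sqrt{-6 + 9}\right) 1 \left(-5\right)\right) = - 38 \left(-47 + \left(9 + \sqrt{3}\right) 1 \left(-5\right)\right) = - 38 \left(-47 + \left(9 + \sqrt{3}\right) \left(-5\right)\right) = - 38 \left(-47 - \left(45 + 5 \sqrt{3}\right)\right) = - 38 \left(-92 - 5 \sqrt{3}\right) = 3496 + 190 \sqrt{3}$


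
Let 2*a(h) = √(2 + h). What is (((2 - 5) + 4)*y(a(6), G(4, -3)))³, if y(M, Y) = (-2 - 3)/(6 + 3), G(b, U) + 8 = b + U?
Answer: -125/729 ≈ -0.17147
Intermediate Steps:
a(h) = √(2 + h)/2
G(b, U) = -8 + U + b (G(b, U) = -8 + (b + U) = -8 + (U + b) = -8 + U + b)
y(M, Y) = -5/9
(((2 - 5) + 4)*y(a(6), G(4, -3)))³ = (((2 - 5) + 4)*(-5/9))³ = ((-3 + 4)*(-5/9))³ = (1*(-5/9))³ = (-5/9)³ = -125/729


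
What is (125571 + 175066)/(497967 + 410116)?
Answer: 300637/908083 ≈ 0.33107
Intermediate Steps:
(125571 + 175066)/(497967 + 410116) = 300637/908083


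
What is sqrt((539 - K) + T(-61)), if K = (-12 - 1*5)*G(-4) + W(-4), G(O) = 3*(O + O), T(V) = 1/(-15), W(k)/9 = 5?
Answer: sqrt(19335)/15 ≈ 9.2700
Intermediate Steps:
W(k) = 45 (W(k) = 9*5 = 45)
T(V) = -1/15
G(O) = 6*O (G(O) = 3*(2*O) = 6*O)
K = 453 (K = (-12 - 1*5)*(6*(-4)) + 45 = (-12 - 5)*(-24) + 45 = -17*(-24) + 45 = 408 + 45 = 453)
sqrt((539 - K) + T(-61)) = sqrt((539 - 1*453) - 1/15) = sqrt((539 - 453) - 1/15) = sqrt(86 - 1/15) = sqrt(1289/15) = sqrt(19335)/15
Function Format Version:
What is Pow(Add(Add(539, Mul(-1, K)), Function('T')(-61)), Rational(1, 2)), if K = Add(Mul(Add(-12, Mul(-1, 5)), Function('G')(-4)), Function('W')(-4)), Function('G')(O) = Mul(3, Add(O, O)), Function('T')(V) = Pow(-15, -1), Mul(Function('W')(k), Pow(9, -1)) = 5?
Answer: Mul(Rational(1, 15), Pow(19335, Rational(1, 2))) ≈ 9.2700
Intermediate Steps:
Function('W')(k) = 45 (Function('W')(k) = Mul(9, 5) = 45)
Function('T')(V) = Rational(-1, 15)
Function('G')(O) = Mul(6, O) (Function('G')(O) = Mul(3, Mul(2, O)) = Mul(6, O))
K = 453 (K = Add(Mul(Add(-12, Mul(-1, 5)), Mul(6, -4)), 45) = Add(Mul(Add(-12, -5), -24), 45) = Add(Mul(-17, -24), 45) = Add(408, 45) = 453)
Pow(Add(Add(539, Mul(-1, K)), Function('T')(-61)), Rational(1, 2)) = Pow(Add(Add(539, Mul(-1, 453)), Rational(-1, 15)), Rational(1, 2)) = Pow(Add(Add(539, -453), Rational(-1, 15)), Rational(1, 2)) = Pow(Add(86, Rational(-1, 15)), Rational(1, 2)) = Pow(Rational(1289, 15), Rational(1, 2)) = Mul(Rational(1, 15), Pow(19335, Rational(1, 2)))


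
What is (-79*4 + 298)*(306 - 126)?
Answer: -3240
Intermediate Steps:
(-79*4 + 298)*(306 - 126) = (-316 + 298)*180 = -18*180 = -3240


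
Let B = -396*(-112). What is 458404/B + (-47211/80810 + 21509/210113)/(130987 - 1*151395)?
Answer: 310240081470463093/30016615605689790 ≈ 10.336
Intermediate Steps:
B = 44352
458404/B + (-47211/80810 + 21509/210113)/(130987 - 1*151395) = 458404/44352 + (-47211/80810 + 21509/210113)/(130987 - 1*151395) = 458404*(1/44352) + (-47211*1/80810 + 21509*(1/210113))/(130987 - 151395) = 114601/11088 + (-47211/80810 + 21509/210113)/(-20408) = 114601/11088 - 8181502553/16979231530*(-1/20408) = 114601/11088 + 8181502553/346512157064240 = 310240081470463093/30016615605689790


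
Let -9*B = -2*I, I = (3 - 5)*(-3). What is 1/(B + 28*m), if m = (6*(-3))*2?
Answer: -3/3020 ≈ -0.00099338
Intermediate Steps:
I = 6 (I = -2*(-3) = 6)
B = 4/3 (B = -(-2)*6/9 = -⅑*(-12) = 4/3 ≈ 1.3333)
m = -36 (m = -18*2 = -36)
1/(B + 28*m) = 1/(4/3 + 28*(-36)) = 1/(4/3 - 1008) = 1/(-3020/3) = -3/3020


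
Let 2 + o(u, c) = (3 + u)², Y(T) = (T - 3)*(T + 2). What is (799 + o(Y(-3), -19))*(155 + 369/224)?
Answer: 15404071/112 ≈ 1.3754e+5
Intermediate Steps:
Y(T) = (-3 + T)*(2 + T)
o(u, c) = -2 + (3 + u)²
(799 + o(Y(-3), -19))*(155 + 369/224) = (799 + (-2 + (3 + (-6 + (-3)² - 1*(-3)))²))*(155 + 369/224) = (799 + (-2 + (3 + (-6 + 9 + 3))²))*(155 + 369*(1/224)) = (799 + (-2 + (3 + 6)²))*(155 + 369/224) = (799 + (-2 + 9²))*(35089/224) = (799 + (-2 + 81))*(35089/224) = (799 + 79)*(35089/224) = 878*(35089/224) = 15404071/112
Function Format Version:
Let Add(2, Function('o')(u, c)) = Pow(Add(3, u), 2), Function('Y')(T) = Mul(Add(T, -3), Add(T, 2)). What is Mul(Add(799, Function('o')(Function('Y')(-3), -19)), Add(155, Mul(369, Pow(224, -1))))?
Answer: Rational(15404071, 112) ≈ 1.3754e+5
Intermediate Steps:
Function('Y')(T) = Mul(Add(-3, T), Add(2, T))
Function('o')(u, c) = Add(-2, Pow(Add(3, u), 2))
Mul(Add(799, Function('o')(Function('Y')(-3), -19)), Add(155, Mul(369, Pow(224, -1)))) = Mul(Add(799, Add(-2, Pow(Add(3, Add(-6, Pow(-3, 2), Mul(-1, -3))), 2))), Add(155, Mul(369, Pow(224, -1)))) = Mul(Add(799, Add(-2, Pow(Add(3, Add(-6, 9, 3)), 2))), Add(155, Mul(369, Rational(1, 224)))) = Mul(Add(799, Add(-2, Pow(Add(3, 6), 2))), Add(155, Rational(369, 224))) = Mul(Add(799, Add(-2, Pow(9, 2))), Rational(35089, 224)) = Mul(Add(799, Add(-2, 81)), Rational(35089, 224)) = Mul(Add(799, 79), Rational(35089, 224)) = Mul(878, Rational(35089, 224)) = Rational(15404071, 112)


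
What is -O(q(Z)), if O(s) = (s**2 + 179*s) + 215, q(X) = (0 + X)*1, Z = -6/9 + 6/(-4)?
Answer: 6053/36 ≈ 168.14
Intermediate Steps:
Z = -13/6 (Z = -6*1/9 + 6*(-1/4) = -2/3 - 3/2 = -13/6 ≈ -2.1667)
q(X) = X (q(X) = X*1 = X)
O(s) = 215 + s**2 + 179*s
-O(q(Z)) = -(215 + (-13/6)**2 + 179*(-13/6)) = -(215 + 169/36 - 2327/6) = -1*(-6053/36) = 6053/36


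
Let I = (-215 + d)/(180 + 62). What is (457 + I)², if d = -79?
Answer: 3041522500/14641 ≈ 2.0774e+5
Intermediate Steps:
I = -147/121 (I = (-215 - 79)/(180 + 62) = -294/242 = -294*1/242 = -147/121 ≈ -1.2149)
(457 + I)² = (457 - 147/121)² = (55150/121)² = 3041522500/14641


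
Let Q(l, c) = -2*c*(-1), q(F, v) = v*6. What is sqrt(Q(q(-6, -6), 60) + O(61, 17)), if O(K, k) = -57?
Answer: 3*sqrt(7) ≈ 7.9373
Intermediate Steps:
q(F, v) = 6*v
Q(l, c) = 2*c
sqrt(Q(q(-6, -6), 60) + O(61, 17)) = sqrt(2*60 - 57) = sqrt(120 - 57) = sqrt(63) = 3*sqrt(7)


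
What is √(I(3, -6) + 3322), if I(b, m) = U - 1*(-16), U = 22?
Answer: 4*√210 ≈ 57.966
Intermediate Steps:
I(b, m) = 38 (I(b, m) = 22 - 1*(-16) = 22 + 16 = 38)
√(I(3, -6) + 3322) = √(38 + 3322) = √3360 = 4*√210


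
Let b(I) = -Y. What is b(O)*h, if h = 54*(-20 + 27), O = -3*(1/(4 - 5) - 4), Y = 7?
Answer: -2646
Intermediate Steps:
O = 15 (O = -3*(1/(-1) - 4) = -3*(-1 - 4) = -3*(-5) = 15)
b(I) = -7 (b(I) = -1*7 = -7)
h = 378 (h = 54*7 = 378)
b(O)*h = -7*378 = -2646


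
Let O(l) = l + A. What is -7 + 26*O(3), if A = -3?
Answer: -7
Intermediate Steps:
O(l) = -3 + l (O(l) = l - 3 = -3 + l)
-7 + 26*O(3) = -7 + 26*(-3 + 3) = -7 + 26*0 = -7 + 0 = -7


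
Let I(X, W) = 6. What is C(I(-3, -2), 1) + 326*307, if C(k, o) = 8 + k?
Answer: 100096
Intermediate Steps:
C(I(-3, -2), 1) + 326*307 = (8 + 6) + 326*307 = 14 + 100082 = 100096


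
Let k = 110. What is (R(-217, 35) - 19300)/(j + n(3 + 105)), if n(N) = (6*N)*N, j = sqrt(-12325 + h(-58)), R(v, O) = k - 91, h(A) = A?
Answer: -1349361504/4897772639 + 19281*I*sqrt(12383)/4897772639 ≈ -0.27551 + 0.00043807*I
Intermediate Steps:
R(v, O) = 19 (R(v, O) = 110 - 91 = 19)
j = I*sqrt(12383) (j = sqrt(-12325 - 58) = sqrt(-12383) = I*sqrt(12383) ≈ 111.28*I)
n(N) = 6*N**2
(R(-217, 35) - 19300)/(j + n(3 + 105)) = (19 - 19300)/(I*sqrt(12383) + 6*(3 + 105)**2) = -19281/(I*sqrt(12383) + 6*108**2) = -19281/(I*sqrt(12383) + 6*11664) = -19281/(I*sqrt(12383) + 69984) = -19281/(69984 + I*sqrt(12383))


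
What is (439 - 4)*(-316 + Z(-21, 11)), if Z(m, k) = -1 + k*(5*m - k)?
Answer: -692955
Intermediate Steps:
Z(m, k) = -1 + k*(-k + 5*m)
(439 - 4)*(-316 + Z(-21, 11)) = (439 - 4)*(-316 + (-1 - 1*11² + 5*11*(-21))) = 435*(-316 + (-1 - 1*121 - 1155)) = 435*(-316 + (-1 - 121 - 1155)) = 435*(-316 - 1277) = 435*(-1593) = -692955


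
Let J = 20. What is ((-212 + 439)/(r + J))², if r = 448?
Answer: 51529/219024 ≈ 0.23527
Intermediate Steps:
((-212 + 439)/(r + J))² = ((-212 + 439)/(448 + 20))² = (227/468)² = 51529/219024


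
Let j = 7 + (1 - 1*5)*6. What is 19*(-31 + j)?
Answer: -912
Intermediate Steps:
j = -17 (j = 7 + (1 - 5)*6 = 7 - 4*6 = 7 - 24 = -17)
19*(-31 + j) = 19*(-31 - 17) = 19*(-48) = -912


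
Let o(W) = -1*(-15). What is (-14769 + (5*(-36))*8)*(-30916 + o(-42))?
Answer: 500874309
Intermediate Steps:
o(W) = 15
(-14769 + (5*(-36))*8)*(-30916 + o(-42)) = (-14769 + (5*(-36))*8)*(-30916 + 15) = (-14769 - 180*8)*(-30901) = (-14769 - 1440)*(-30901) = -16209*(-30901) = 500874309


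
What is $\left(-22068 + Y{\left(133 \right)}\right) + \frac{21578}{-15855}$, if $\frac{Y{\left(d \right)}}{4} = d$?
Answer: $- \frac{341474858}{15855} \approx -21537.0$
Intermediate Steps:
$Y{\left(d \right)} = 4 d$
$\left(-22068 + Y{\left(133 \right)}\right) + \frac{21578}{-15855} = \left(-22068 + 4 \cdot 133\right) + \frac{21578}{-15855} = \left(-22068 + 532\right) + 21578 \left(- \frac{1}{15855}\right) = -21536 - \frac{21578}{15855} = - \frac{341474858}{15855}$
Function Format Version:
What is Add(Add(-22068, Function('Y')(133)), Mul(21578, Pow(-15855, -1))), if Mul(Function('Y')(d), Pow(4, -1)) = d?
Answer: Rational(-341474858, 15855) ≈ -21537.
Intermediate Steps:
Function('Y')(d) = Mul(4, d)
Add(Add(-22068, Function('Y')(133)), Mul(21578, Pow(-15855, -1))) = Add(Add(-22068, Mul(4, 133)), Mul(21578, Pow(-15855, -1))) = Add(Add(-22068, 532), Mul(21578, Rational(-1, 15855))) = Add(-21536, Rational(-21578, 15855)) = Rational(-341474858, 15855)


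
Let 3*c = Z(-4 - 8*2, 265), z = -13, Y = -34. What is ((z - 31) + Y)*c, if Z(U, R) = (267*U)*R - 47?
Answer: 36793822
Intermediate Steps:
Z(U, R) = -47 + 267*R*U (Z(U, R) = 267*R*U - 47 = -47 + 267*R*U)
c = -1415147/3 (c = (-47 + 267*265*(-4 - 8*2))/3 = (-47 + 267*265*(-4 - 16))/3 = (-47 + 267*265*(-20))/3 = (-47 - 1415100)/3 = (⅓)*(-1415147) = -1415147/3 ≈ -4.7172e+5)
((z - 31) + Y)*c = ((-13 - 31) - 34)*(-1415147/3) = (-44 - 34)*(-1415147/3) = -78*(-1415147/3) = 36793822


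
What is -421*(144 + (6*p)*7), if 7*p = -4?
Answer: -50520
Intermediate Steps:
p = -4/7 (p = (⅐)*(-4) = -4/7 ≈ -0.57143)
-421*(144 + (6*p)*7) = -421*(144 + (6*(-4/7))*7) = -421*(144 - 24/7*7) = -421*(144 - 24) = -421*120 = -50520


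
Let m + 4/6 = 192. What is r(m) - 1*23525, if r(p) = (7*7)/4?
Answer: -94051/4 ≈ -23513.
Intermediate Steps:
m = 574/3 (m = -⅔ + 192 = 574/3 ≈ 191.33)
r(p) = 49/4 (r(p) = 49*(¼) = 49/4)
r(m) - 1*23525 = 49/4 - 1*23525 = 49/4 - 23525 = -94051/4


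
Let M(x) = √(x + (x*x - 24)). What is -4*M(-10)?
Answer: -4*√66 ≈ -32.496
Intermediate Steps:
M(x) = √(-24 + x + x²) (M(x) = √(x + (x² - 24)) = √(x + (-24 + x²)) = √(-24 + x + x²))
-4*M(-10) = -4*√(-24 - 10 + (-10)²) = -4*√(-24 - 10 + 100) = -4*√66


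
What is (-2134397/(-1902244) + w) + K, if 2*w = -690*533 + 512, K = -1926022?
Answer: -4013068822447/1902244 ≈ -2.1096e+6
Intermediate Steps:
w = -183629 (w = (-690*533 + 512)/2 = (-367770 + 512)/2 = (½)*(-367258) = -183629)
(-2134397/(-1902244) + w) + K = (-2134397/(-1902244) - 183629) - 1926022 = (-2134397*(-1/1902244) - 183629) - 1926022 = (2134397/1902244 - 183629) - 1926022 = -349305029079/1902244 - 1926022 = -4013068822447/1902244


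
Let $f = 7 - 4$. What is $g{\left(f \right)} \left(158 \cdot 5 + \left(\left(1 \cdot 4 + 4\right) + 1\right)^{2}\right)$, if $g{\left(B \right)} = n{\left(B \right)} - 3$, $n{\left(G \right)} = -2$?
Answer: $-4355$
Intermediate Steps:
$f = 3$
$g{\left(B \right)} = -5$ ($g{\left(B \right)} = -2 - 3 = -5$)
$g{\left(f \right)} \left(158 \cdot 5 + \left(\left(1 \cdot 4 + 4\right) + 1\right)^{2}\right) = - 5 \left(158 \cdot 5 + \left(\left(1 \cdot 4 + 4\right) + 1\right)^{2}\right) = - 5 \left(790 + \left(\left(4 + 4\right) + 1\right)^{2}\right) = - 5 \left(790 + \left(8 + 1\right)^{2}\right) = - 5 \left(790 + 9^{2}\right) = - 5 \left(790 + 81\right) = \left(-5\right) 871 = -4355$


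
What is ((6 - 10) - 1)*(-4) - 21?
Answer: -1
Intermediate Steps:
((6 - 10) - 1)*(-4) - 21 = (-4 - 1)*(-4) - 21 = -5*(-4) - 21 = 20 - 21 = -1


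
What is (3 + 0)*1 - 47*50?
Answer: -2347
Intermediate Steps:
(3 + 0)*1 - 47*50 = 3*1 - 2350 = 3 - 2350 = -2347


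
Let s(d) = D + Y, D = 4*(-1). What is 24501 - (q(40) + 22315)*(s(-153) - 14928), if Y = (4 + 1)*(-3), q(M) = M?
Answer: 334164686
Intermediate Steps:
D = -4
Y = -15 (Y = 5*(-3) = -15)
s(d) = -19 (s(d) = -4 - 15 = -19)
24501 - (q(40) + 22315)*(s(-153) - 14928) = 24501 - (40 + 22315)*(-19 - 14928) = 24501 - 22355*(-14947) = 24501 - 1*(-334140185) = 24501 + 334140185 = 334164686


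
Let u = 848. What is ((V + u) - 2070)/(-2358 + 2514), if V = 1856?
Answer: 317/78 ≈ 4.0641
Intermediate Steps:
((V + u) - 2070)/(-2358 + 2514) = ((1856 + 848) - 2070)/(-2358 + 2514) = (2704 - 2070)/156 = 634*(1/156) = 317/78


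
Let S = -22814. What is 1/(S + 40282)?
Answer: 1/17468 ≈ 5.7248e-5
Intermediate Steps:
1/(S + 40282) = 1/(-22814 + 40282) = 1/17468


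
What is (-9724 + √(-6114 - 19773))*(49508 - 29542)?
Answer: -194149384 + 19966*I*√25887 ≈ -1.9415e+8 + 3.2124e+6*I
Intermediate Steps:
(-9724 + √(-6114 - 19773))*(49508 - 29542) = (-9724 + √(-25887))*19966 = (-9724 + I*√25887)*19966 = -194149384 + 19966*I*√25887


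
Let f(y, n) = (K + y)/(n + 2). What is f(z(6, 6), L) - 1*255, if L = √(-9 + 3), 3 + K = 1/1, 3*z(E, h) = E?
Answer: -255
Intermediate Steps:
z(E, h) = E/3
K = -2 (K = -3 + 1/1 = -3 + 1 = -2)
L = I*√6 (L = √(-6) = I*√6 ≈ 2.4495*I)
f(y, n) = (-2 + y)/(2 + n) (f(y, n) = (-2 + y)/(n + 2) = (-2 + y)/(2 + n))
f(z(6, 6), L) - 1*255 = (-2 + (⅓)*6)/(2 + I*√6) - 1*255 = (-2 + 2)/(2 + I*√6) - 255 = 0/(2 + I*√6) - 255 = 0 - 255 = -255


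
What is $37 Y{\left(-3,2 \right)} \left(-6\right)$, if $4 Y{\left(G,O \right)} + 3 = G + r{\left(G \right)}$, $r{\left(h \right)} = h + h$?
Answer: $666$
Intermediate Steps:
$r{\left(h \right)} = 2 h$
$Y{\left(G,O \right)} = - \frac{3}{4} + \frac{3 G}{4}$ ($Y{\left(G,O \right)} = - \frac{3}{4} + \frac{G + 2 G}{4} = - \frac{3}{4} + \frac{3 G}{4}$)
$37 Y{\left(-3,2 \right)} \left(-6\right) = 37 \left(- \frac{3}{4} + \frac{3}{4} \left(-3\right)\right) \left(-6\right) = 37 \left(- \frac{3}{4} - \frac{9}{4}\right) \left(-6\right) = 37 \left(-3\right) \left(-6\right) = \left(-111\right) \left(-6\right) = 666$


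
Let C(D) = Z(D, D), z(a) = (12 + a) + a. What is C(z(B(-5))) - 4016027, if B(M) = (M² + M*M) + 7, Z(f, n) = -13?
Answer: -4016040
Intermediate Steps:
B(M) = 7 + 2*M² (B(M) = (M² + M²) + 7 = 2*M² + 7 = 7 + 2*M²)
z(a) = 12 + 2*a
C(D) = -13
C(z(B(-5))) - 4016027 = -13 - 4016027 = -4016040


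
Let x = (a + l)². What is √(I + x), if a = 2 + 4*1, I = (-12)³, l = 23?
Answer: I*√887 ≈ 29.783*I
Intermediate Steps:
I = -1728
a = 6 (a = 2 + 4 = 6)
x = 841 (x = (6 + 23)² = 29² = 841)
√(I + x) = √(-1728 + 841) = √(-887) = I*√887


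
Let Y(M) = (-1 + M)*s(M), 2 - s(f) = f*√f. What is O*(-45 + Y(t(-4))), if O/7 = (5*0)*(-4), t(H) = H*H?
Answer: 0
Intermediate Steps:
t(H) = H²
s(f) = 2 - f^(3/2) (s(f) = 2 - f*√f = 2 - f^(3/2))
O = 0 (O = 7*((5*0)*(-4)) = 7*(0*(-4)) = 7*0 = 0)
Y(M) = (-1 + M)*(2 - M^(3/2))
O*(-45 + Y(t(-4))) = 0*(-45 - (-1 + (-4)²)*(-2 + ((-4)²)^(3/2))) = 0*(-45 - (-1 + 16)*(-2 + 16^(3/2))) = 0*(-45 - 1*15*(-2 + 64)) = 0*(-45 - 1*15*62) = 0*(-45 - 930) = 0*(-975) = 0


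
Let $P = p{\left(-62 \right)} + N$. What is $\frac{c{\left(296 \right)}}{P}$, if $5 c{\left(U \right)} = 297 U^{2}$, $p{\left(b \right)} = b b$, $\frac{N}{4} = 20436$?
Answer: $\frac{6505488}{106985} \approx 60.807$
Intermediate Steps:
$N = 81744$ ($N = 4 \cdot 20436 = 81744$)
$p{\left(b \right)} = b^{2}$
$c{\left(U \right)} = \frac{297 U^{2}}{5}$
$P = 85588$ ($P = \left(-62\right)^{2} + 81744 = 3844 + 81744 = 85588$)
$\frac{c{\left(296 \right)}}{P} = \frac{\frac{297}{5} \cdot 296^{2}}{85588} = \frac{297}{5} \cdot 87616 \cdot \frac{1}{85588} = \frac{26021952}{5} \cdot \frac{1}{85588} = \frac{6505488}{106985}$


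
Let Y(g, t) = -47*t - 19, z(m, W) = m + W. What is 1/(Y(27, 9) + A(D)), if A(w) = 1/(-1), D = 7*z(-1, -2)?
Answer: -1/443 ≈ -0.0022573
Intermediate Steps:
z(m, W) = W + m
Y(g, t) = -19 - 47*t
D = -21 (D = 7*(-2 - 1) = 7*(-3) = -21)
A(w) = -1
1/(Y(27, 9) + A(D)) = 1/((-19 - 47*9) - 1) = 1/((-19 - 423) - 1) = 1/(-442 - 1) = 1/(-443) = -1/443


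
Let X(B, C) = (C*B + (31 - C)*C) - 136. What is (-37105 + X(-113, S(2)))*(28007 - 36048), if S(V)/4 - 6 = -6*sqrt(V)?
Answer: 329174417 - 25087920*sqrt(2) ≈ 2.9369e+8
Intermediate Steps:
S(V) = 24 - 24*sqrt(V) (S(V) = 24 + 4*(-6*sqrt(V)) = 24 - 24*sqrt(V))
X(B, C) = -136 + B*C + C*(31 - C) (X(B, C) = (B*C + C*(31 - C)) - 136 = -136 + B*C + C*(31 - C))
(-37105 + X(-113, S(2)))*(28007 - 36048) = (-37105 + (-136 - (24 - 24*sqrt(2))**2 + 31*(24 - 24*sqrt(2)) - 113*(24 - 24*sqrt(2))))*(28007 - 36048) = (-37105 + (-136 - (24 - 24*sqrt(2))**2 + (744 - 744*sqrt(2)) + (-2712 + 2712*sqrt(2))))*(-8041) = (-37105 + (-2104 - (24 - 24*sqrt(2))**2 + 1968*sqrt(2)))*(-8041) = (-39209 - (24 - 24*sqrt(2))**2 + 1968*sqrt(2))*(-8041) = 315279569 - 15824688*sqrt(2) + 8041*(24 - 24*sqrt(2))**2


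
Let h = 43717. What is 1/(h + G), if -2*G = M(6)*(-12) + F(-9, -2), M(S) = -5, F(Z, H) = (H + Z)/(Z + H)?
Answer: 2/87373 ≈ 2.2890e-5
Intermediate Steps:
F(Z, H) = 1 (F(Z, H) = (H + Z)/(H + Z) = 1)
G = -61/2 (G = -(-5*(-12) + 1)/2 = -(60 + 1)/2 = -1/2*61 = -61/2 ≈ -30.500)
1/(h + G) = 1/(43717 - 61/2) = 1/(87373/2) = 2/87373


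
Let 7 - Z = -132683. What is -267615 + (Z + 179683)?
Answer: 44758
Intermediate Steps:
Z = 132690 (Z = 7 - 1*(-132683) = 7 + 132683 = 132690)
-267615 + (Z + 179683) = -267615 + (132690 + 179683) = -267615 + 312373 = 44758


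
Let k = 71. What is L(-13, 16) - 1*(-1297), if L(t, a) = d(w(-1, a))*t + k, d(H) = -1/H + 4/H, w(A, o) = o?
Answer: 21849/16 ≈ 1365.6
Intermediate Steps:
d(H) = 3/H
L(t, a) = 71 + 3*t/a (L(t, a) = (3/a)*t + 71 = 3*t/a + 71 = 71 + 3*t/a)
L(-13, 16) - 1*(-1297) = (71 + 3*(-13)/16) - 1*(-1297) = (71 + 3*(-13)*(1/16)) + 1297 = (71 - 39/16) + 1297 = 1097/16 + 1297 = 21849/16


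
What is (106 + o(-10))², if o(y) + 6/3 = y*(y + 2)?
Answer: 33856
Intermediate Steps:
o(y) = -2 + y*(2 + y) (o(y) = -2 + y*(y + 2) = -2 + y*(2 + y))
(106 + o(-10))² = (106 + (-2 + (-10)² + 2*(-10)))² = (106 + (-2 + 100 - 20))² = (106 + 78)² = 184² = 33856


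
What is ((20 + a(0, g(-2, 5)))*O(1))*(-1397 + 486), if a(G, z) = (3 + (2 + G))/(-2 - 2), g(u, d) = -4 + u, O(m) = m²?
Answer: -68325/4 ≈ -17081.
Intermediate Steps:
a(G, z) = -5/4 - G/4 (a(G, z) = (5 + G)/(-4) = (5 + G)*(-¼) = -5/4 - G/4)
((20 + a(0, g(-2, 5)))*O(1))*(-1397 + 486) = ((20 + (-5/4 - ¼*0))*1²)*(-1397 + 486) = ((20 + (-5/4 + 0))*1)*(-911) = ((20 - 5/4)*1)*(-911) = ((75/4)*1)*(-911) = (75/4)*(-911) = -68325/4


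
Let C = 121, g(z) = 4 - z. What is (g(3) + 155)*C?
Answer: 18876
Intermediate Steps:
(g(3) + 155)*C = ((4 - 1*3) + 155)*121 = ((4 - 3) + 155)*121 = (1 + 155)*121 = 156*121 = 18876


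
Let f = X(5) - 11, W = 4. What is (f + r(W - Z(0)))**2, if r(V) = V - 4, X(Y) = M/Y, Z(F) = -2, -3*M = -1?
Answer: 17956/225 ≈ 79.804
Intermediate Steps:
M = 1/3 (M = -1/3*(-1) = 1/3 ≈ 0.33333)
X(Y) = 1/(3*Y)
r(V) = -4 + V
f = -164/15 (f = (1/3)/5 - 11 = (1/3)*(1/5) - 11 = 1/15 - 11 = -164/15 ≈ -10.933)
(f + r(W - Z(0)))**2 = (-164/15 + (-4 + (4 - 1*(-2))))**2 = (-164/15 + (-4 + (4 + 2)))**2 = (-164/15 + (-4 + 6))**2 = (-164/15 + 2)**2 = (-134/15)**2 = 17956/225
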